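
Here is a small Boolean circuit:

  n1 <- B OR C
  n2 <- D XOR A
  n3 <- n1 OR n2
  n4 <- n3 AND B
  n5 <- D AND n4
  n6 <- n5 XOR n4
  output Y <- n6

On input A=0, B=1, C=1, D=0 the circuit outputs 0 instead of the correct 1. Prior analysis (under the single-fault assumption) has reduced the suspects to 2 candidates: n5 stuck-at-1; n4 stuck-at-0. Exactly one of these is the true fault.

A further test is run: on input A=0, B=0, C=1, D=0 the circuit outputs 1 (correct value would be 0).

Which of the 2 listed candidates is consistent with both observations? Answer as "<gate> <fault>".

Evaluate each candidate on input A=0, B=0, C=1, D=0:
  n5 stuck-at-1: n1=1, n2=0, n3=1, n4=0, n5=1 [stuck-at-1], n6=1 → 1 — matches
  n4 stuck-at-0: n1=1, n2=0, n3=1, n4=0 [stuck-at-0], n5=0, n6=0 → 0 — eliminated
Only n5 stuck-at-1 reproduces the observed 1.

n5 stuck-at-1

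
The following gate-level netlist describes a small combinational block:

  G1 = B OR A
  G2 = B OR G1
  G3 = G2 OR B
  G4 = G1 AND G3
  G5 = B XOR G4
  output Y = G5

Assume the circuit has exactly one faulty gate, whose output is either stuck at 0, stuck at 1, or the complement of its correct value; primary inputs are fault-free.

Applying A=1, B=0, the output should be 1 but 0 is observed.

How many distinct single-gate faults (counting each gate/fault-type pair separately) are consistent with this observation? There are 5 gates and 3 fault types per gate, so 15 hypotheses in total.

Fault-free: G1=1, G2=1, G3=1, G4=1, G5=1 → 1. Observed 0.
  G1: stuck-at-0, inverted output ✓; others ✗
  G2: stuck-at-0, inverted output ✓; others ✗
  G3: stuck-at-0, inverted output ✓; others ✗
  G4: stuck-at-0, inverted output ✓; others ✗
  G5: stuck-at-0, inverted output ✓; others ✗
Consistent faults: {G1 stuck-at-0, G1 inverted output, G2 stuck-at-0, G2 inverted output, G3 stuck-at-0, G3 inverted output, G4 stuck-at-0, G4 inverted output, G5 stuck-at-0, G5 inverted output} — 10 in all.

10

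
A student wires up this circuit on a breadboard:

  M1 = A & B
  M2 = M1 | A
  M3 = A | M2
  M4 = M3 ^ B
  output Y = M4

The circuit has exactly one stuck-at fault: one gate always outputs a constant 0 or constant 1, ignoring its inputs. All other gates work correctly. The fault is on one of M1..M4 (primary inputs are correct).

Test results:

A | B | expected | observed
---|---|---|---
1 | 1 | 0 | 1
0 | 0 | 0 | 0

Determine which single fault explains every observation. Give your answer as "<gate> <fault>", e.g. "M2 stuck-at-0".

M3 stuck-at-0

Fault-free values for test 1 (A=1, B=1): M1=1, M2=1, M3=1, M4=0, giving Y=0. Observed 1.
Test 1: faults giving observed 1 are {M3 stuck-at-0, M4 stuck-at-1}.
Test 2 (A=0, B=0): fault-free M1=0, M2=0, M3=0, M4=0 → 0; observed 0. Eliminates M4 stuck-at-1.
Only M3 stuck-at-0 is consistent with every test.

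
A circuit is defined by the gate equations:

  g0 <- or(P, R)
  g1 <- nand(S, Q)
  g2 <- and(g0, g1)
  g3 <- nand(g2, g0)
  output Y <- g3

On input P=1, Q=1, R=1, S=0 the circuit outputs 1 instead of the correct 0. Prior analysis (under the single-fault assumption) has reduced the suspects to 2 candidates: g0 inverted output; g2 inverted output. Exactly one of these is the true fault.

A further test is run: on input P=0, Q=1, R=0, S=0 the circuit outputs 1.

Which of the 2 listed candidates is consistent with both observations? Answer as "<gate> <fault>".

g2 inverted output

Evaluate each candidate on input P=0, Q=1, R=0, S=0:
  g0 inverted output: g0=1 [inverted output], g1=1, g2=1, g3=0 → 0 — eliminated
  g2 inverted output: g0=0, g1=1, g2=1 [inverted output], g3=1 → 1 — matches
Only g2 inverted output reproduces the observed 1.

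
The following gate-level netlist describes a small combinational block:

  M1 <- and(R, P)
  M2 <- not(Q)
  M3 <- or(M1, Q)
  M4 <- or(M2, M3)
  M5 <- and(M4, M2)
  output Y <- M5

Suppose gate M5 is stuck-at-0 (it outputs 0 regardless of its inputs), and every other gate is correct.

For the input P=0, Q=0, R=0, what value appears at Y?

Propagate with M5 forced: M1=0, M2=1, M3=0, M4=1, M5=0 [stuck-at-0].
So Y = 0. (Without the fault it would be 1.)

0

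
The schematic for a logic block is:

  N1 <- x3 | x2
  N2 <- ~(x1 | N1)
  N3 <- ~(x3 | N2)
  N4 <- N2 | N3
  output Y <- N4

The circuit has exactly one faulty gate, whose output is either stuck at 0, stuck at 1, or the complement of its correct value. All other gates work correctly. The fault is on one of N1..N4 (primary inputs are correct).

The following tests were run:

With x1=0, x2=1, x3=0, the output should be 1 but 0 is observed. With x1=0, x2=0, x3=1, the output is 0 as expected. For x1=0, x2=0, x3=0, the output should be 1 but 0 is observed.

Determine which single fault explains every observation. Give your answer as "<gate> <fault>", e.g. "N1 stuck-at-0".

N4 stuck-at-0

Fault-free values for test 1 (x1=0, x2=1, x3=0): N1=1, N2=0, N3=1, N4=1, giving Y=1. Observed 0.
Test 1: faults giving observed 0 are {N3 stuck-at-0, N3 inverted output, N4 stuck-at-0, N4 inverted output}.
Test 2 (x1=0, x2=0, x3=1): fault-free N1=1, N2=0, N3=0, N4=0 → 0; observed 0. Eliminates N3 inverted output, N4 inverted output.
Test 3 (x1=0, x2=0, x3=0): fault-free N1=0, N2=1, N3=0, N4=1 → 1; observed 0. Eliminates N3 stuck-at-0.
Only N4 stuck-at-0 is consistent with every test.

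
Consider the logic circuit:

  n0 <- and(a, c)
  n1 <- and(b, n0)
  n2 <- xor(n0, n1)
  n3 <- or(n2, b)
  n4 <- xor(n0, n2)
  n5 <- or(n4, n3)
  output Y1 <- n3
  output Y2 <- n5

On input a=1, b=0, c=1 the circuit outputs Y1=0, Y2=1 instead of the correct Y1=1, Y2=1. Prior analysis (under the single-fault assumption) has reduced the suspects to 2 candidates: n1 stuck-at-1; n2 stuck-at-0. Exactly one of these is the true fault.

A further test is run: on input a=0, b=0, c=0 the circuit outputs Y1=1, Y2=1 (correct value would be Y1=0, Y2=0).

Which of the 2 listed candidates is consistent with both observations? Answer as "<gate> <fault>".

Evaluate each candidate on input a=0, b=0, c=0:
  n1 stuck-at-1: n0=0, n1=1 [stuck-at-1], n2=1, n3=1, n4=1, n5=1 → Y1=1, Y2=1 — matches
  n2 stuck-at-0: n0=0, n1=0, n2=0 [stuck-at-0], n3=0, n4=0, n5=0 → Y1=0, Y2=0 — eliminated
Only n1 stuck-at-1 reproduces the observed Y1=1, Y2=1.

n1 stuck-at-1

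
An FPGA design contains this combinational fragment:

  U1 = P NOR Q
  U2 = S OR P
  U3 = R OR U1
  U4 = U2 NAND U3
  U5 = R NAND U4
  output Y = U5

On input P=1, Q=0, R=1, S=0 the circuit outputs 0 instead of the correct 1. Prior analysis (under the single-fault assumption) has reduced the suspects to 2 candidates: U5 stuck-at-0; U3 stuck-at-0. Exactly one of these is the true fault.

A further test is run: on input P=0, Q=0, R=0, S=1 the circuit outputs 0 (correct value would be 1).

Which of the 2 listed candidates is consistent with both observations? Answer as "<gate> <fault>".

U5 stuck-at-0

Evaluate each candidate on input P=0, Q=0, R=0, S=1:
  U5 stuck-at-0: U1=1, U2=1, U3=1, U4=0, U5=0 [stuck-at-0] → 0 — matches
  U3 stuck-at-0: U1=1, U2=1, U3=0 [stuck-at-0], U4=1, U5=1 → 1 — eliminated
Only U5 stuck-at-0 reproduces the observed 0.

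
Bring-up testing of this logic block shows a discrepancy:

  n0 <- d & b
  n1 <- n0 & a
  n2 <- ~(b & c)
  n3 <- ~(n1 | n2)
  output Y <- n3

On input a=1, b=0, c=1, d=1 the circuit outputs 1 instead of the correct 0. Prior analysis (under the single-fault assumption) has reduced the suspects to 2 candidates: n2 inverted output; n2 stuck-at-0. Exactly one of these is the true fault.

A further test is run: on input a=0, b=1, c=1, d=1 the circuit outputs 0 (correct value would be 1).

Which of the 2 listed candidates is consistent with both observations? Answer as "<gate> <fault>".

Evaluate each candidate on input a=0, b=1, c=1, d=1:
  n2 inverted output: n0=1, n1=0, n2=1 [inverted output], n3=0 → 0 — matches
  n2 stuck-at-0: n0=1, n1=0, n2=0 [stuck-at-0], n3=1 → 1 — eliminated
Only n2 inverted output reproduces the observed 0.

n2 inverted output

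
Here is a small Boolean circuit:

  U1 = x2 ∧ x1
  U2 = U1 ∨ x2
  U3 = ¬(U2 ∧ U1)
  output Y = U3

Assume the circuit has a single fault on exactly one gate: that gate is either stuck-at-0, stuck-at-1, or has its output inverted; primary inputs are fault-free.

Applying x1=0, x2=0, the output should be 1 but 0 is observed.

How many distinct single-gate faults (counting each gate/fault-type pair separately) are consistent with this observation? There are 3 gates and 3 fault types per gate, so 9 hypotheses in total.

4

Fault-free: U1=0, U2=0, U3=1 → 1. Observed 0.
  U1 stuck-at-0: output 1 ✗
  U1 stuck-at-1: output 0 ✓
  U1 inverted output: output 0 ✓
  U2 stuck-at-0: output 1 ✗
  U2 stuck-at-1: output 1 ✗
  U2 inverted output: output 1 ✗
  U3 stuck-at-0: output 0 ✓
  U3 stuck-at-1: output 1 ✗
  U3 inverted output: output 0 ✓
Consistent faults: {U1 stuck-at-1, U1 inverted output, U3 stuck-at-0, U3 inverted output} — 4 in all.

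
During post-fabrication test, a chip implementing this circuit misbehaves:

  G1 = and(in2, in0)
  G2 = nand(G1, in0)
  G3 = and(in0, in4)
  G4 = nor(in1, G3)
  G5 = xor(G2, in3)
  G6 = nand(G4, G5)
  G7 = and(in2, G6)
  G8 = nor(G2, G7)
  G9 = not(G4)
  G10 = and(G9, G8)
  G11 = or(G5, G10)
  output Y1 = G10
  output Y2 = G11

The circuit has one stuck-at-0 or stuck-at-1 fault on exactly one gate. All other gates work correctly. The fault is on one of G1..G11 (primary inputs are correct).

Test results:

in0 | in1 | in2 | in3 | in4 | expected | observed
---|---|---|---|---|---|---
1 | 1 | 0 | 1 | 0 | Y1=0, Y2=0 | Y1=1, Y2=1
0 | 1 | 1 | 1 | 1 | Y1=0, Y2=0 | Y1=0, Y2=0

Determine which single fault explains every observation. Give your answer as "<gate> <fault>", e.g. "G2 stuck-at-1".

Fault-free values for test 1 (in0=1, in1=1, in2=0, in3=1, in4=0): G1=0, G2=1, G3=0, G4=0, G5=0, G6=1, G7=0, G8=0, G9=1, G10=0, G11=0, giving Y1=0, Y2=0. Observed Y1=1, Y2=1.
Test 1: faults giving observed Y1=1, Y2=1 are {G1 stuck-at-1, G2 stuck-at-0, G8 stuck-at-1, G10 stuck-at-1}.
Test 2 (in0=0, in1=1, in2=1, in3=1, in4=1): fault-free G1=0, G2=1, G3=0, G4=0, G5=0, G6=1, G7=1, G8=0, G9=1, G10=0, G11=0 → Y1=0, Y2=0; observed Y1=0, Y2=0. Eliminates G2 stuck-at-0, G8 stuck-at-1, G10 stuck-at-1.
Only G1 stuck-at-1 is consistent with every test.

G1 stuck-at-1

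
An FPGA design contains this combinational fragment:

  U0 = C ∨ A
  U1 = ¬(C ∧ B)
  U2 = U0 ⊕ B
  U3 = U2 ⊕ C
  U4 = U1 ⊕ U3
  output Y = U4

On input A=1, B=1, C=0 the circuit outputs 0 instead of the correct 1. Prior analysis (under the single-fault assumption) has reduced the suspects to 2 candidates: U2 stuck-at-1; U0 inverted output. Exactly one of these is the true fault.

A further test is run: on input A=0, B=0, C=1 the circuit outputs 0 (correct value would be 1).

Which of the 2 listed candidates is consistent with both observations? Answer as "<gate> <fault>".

U0 inverted output

Evaluate each candidate on input A=0, B=0, C=1:
  U2 stuck-at-1: U0=1, U1=1, U2=1 [stuck-at-1], U3=0, U4=1 → 1 — eliminated
  U0 inverted output: U0=0 [inverted output], U1=1, U2=0, U3=1, U4=0 → 0 — matches
Only U0 inverted output reproduces the observed 0.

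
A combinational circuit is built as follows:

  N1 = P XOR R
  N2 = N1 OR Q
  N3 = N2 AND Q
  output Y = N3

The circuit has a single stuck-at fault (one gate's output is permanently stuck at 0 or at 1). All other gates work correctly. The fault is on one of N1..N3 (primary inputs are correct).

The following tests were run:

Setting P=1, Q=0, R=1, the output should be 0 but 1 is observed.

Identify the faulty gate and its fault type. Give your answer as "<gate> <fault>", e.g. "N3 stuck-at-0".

N3 stuck-at-1

Fault-free values for test 1 (P=1, Q=0, R=1): N1=0, N2=0, N3=0, giving Y=0. Observed 1.
Test 1: faults giving observed 1 are {N3 stuck-at-1}.
Only N3 stuck-at-1 is consistent with every test.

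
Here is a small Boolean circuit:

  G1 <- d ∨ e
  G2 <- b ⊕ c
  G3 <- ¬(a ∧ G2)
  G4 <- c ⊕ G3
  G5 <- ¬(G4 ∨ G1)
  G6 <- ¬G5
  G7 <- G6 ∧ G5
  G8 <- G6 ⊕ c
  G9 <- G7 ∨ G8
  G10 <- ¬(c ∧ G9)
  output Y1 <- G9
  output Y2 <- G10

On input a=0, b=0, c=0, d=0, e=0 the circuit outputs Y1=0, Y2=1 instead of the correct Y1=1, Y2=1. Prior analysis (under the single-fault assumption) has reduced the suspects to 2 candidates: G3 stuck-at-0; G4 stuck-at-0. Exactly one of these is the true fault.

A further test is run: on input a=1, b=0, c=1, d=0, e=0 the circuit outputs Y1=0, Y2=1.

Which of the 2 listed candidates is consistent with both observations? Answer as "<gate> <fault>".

G3 stuck-at-0

Evaluate each candidate on input a=1, b=0, c=1, d=0, e=0:
  G3 stuck-at-0: G1=0, G2=1, G3=0 [stuck-at-0], G4=1, G5=0, G6=1, G7=0, G8=0, G9=0, G10=1 → Y1=0, Y2=1 — matches
  G4 stuck-at-0: G1=0, G2=1, G3=0, G4=0 [stuck-at-0], G5=1, G6=0, G7=0, G8=1, G9=1, G10=0 → Y1=1, Y2=0 — eliminated
Only G3 stuck-at-0 reproduces the observed Y1=0, Y2=1.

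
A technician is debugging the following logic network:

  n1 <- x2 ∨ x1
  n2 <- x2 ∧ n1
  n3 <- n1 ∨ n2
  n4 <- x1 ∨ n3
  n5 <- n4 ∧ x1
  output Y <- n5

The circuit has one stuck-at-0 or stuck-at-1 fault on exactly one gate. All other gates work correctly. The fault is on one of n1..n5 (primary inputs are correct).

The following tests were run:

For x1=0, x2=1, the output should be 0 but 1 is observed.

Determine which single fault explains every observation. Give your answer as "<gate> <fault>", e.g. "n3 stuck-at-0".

n5 stuck-at-1

Fault-free values for test 1 (x1=0, x2=1): n1=1, n2=1, n3=1, n4=1, n5=0, giving Y=0. Observed 1.
Test 1: faults giving observed 1 are {n5 stuck-at-1}.
Only n5 stuck-at-1 is consistent with every test.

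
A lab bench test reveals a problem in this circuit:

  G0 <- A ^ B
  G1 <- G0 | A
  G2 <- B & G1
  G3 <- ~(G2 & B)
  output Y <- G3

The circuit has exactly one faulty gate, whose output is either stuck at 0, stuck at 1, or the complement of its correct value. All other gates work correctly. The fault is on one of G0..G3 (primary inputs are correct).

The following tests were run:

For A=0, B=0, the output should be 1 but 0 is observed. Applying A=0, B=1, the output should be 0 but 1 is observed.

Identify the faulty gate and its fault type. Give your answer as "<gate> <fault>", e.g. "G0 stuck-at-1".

Fault-free values for test 1 (A=0, B=0): G0=0, G1=0, G2=0, G3=1, giving Y=1. Observed 0.
Test 1: faults giving observed 0 are {G3 stuck-at-0, G3 inverted output}.
Test 2 (A=0, B=1): fault-free G0=1, G1=1, G2=1, G3=0 → 0; observed 1. Eliminates G3 stuck-at-0.
Only G3 inverted output is consistent with every test.

G3 inverted output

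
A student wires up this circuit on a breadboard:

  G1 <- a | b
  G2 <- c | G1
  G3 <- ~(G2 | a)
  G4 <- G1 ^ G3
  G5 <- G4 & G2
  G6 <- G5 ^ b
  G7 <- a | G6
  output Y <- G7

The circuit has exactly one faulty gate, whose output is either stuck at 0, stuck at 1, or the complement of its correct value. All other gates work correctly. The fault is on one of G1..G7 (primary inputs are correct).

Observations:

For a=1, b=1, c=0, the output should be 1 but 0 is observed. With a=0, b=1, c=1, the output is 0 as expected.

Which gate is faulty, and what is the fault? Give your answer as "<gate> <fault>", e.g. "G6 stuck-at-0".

Fault-free values for test 1 (a=1, b=1, c=0): G1=1, G2=1, G3=0, G4=1, G5=1, G6=0, G7=1, giving Y=1. Observed 0.
Test 1: faults giving observed 0 are {G7 stuck-at-0, G7 inverted output}.
Test 2 (a=0, b=1, c=1): fault-free G1=1, G2=1, G3=0, G4=1, G5=1, G6=0, G7=0 → 0; observed 0. Eliminates G7 inverted output.
Only G7 stuck-at-0 is consistent with every test.

G7 stuck-at-0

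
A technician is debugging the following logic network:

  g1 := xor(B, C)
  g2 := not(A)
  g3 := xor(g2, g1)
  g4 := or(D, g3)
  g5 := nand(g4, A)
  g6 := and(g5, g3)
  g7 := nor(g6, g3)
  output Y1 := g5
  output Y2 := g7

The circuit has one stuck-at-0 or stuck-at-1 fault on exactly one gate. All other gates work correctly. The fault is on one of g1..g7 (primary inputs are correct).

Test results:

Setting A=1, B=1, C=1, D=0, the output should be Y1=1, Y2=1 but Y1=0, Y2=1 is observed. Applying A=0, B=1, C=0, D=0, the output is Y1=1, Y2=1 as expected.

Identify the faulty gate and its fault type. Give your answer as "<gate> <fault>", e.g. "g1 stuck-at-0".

g4 stuck-at-1

Fault-free values for test 1 (A=1, B=1, C=1, D=0): g1=0, g2=0, g3=0, g4=0, g5=1, g6=0, g7=1, giving Y1=1, Y2=1. Observed Y1=0, Y2=1.
Test 1: faults giving observed Y1=0, Y2=1 are {g4 stuck-at-1, g5 stuck-at-0}.
Test 2 (A=0, B=1, C=0, D=0): fault-free g1=1, g2=1, g3=0, g4=0, g5=1, g6=0, g7=1 → Y1=1, Y2=1; observed Y1=1, Y2=1. Eliminates g5 stuck-at-0.
Only g4 stuck-at-1 is consistent with every test.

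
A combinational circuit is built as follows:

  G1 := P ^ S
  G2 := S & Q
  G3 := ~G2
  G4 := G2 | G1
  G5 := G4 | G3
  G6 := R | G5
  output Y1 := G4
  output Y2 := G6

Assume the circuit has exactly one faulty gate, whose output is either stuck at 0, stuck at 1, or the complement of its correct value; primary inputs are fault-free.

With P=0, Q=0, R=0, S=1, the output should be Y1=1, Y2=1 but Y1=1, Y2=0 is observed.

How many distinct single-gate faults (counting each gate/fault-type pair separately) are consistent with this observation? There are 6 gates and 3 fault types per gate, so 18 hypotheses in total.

4

Fault-free: G1=1, G2=0, G3=1, G4=1, G5=1, G6=1 → Y1=1, Y2=1. Observed Y1=1, Y2=0.
  G1: none of the 3 fault types match ✗
  G2: none of the 3 fault types match ✗
  G3: none of the 3 fault types match ✗
  G4: none of the 3 fault types match ✗
  G5: stuck-at-0, inverted output ✓; others ✗
  G6: stuck-at-0, inverted output ✓; others ✗
Consistent faults: {G5 stuck-at-0, G5 inverted output, G6 stuck-at-0, G6 inverted output} — 4 in all.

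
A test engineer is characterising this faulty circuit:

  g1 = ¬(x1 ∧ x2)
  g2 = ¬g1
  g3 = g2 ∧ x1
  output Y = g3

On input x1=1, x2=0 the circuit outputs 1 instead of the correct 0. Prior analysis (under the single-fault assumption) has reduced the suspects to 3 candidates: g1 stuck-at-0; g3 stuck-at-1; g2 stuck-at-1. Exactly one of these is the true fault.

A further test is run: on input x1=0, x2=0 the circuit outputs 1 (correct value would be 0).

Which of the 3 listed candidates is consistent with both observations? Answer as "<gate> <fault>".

g3 stuck-at-1

Evaluate each candidate on input x1=0, x2=0:
  g1 stuck-at-0: g1=0 [stuck-at-0], g2=1, g3=0 → 0 — eliminated
  g3 stuck-at-1: g1=1, g2=0, g3=1 [stuck-at-1] → 1 — matches
  g2 stuck-at-1: g1=1, g2=1 [stuck-at-1], g3=0 → 0 — eliminated
Only g3 stuck-at-1 reproduces the observed 1.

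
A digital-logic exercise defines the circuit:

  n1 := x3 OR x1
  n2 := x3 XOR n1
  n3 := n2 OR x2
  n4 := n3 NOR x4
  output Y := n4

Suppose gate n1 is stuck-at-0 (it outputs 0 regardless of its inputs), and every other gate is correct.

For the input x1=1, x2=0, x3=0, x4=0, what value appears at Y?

Propagate with n1 forced: n1=0 [stuck-at-0], n2=0, n3=0, n4=1.
So Y = 1. (Without the fault it would be 0.)

1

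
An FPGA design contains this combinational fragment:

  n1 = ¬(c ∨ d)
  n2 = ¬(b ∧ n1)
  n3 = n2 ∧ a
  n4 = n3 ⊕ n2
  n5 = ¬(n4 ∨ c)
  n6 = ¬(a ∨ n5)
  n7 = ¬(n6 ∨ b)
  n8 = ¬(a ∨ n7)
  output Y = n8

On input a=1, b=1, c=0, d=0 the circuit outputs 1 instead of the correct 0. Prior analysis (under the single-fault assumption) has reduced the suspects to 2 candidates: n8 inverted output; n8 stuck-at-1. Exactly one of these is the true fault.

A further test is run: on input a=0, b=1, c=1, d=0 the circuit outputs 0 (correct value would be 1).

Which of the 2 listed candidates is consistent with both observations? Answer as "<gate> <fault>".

Evaluate each candidate on input a=0, b=1, c=1, d=0:
  n8 inverted output: n1=0, n2=1, n3=0, n4=1, n5=0, n6=1, n7=0, n8=0 [inverted output] → 0 — matches
  n8 stuck-at-1: n1=0, n2=1, n3=0, n4=1, n5=0, n6=1, n7=0, n8=1 [stuck-at-1] → 1 — eliminated
Only n8 inverted output reproduces the observed 0.

n8 inverted output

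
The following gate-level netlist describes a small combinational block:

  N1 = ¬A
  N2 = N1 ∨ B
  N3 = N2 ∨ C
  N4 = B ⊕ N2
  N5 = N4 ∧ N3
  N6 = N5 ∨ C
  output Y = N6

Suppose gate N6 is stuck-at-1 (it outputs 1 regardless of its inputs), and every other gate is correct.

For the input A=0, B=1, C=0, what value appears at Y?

Propagate with N6 forced: N1=1, N2=1, N3=1, N4=0, N5=0, N6=1 [stuck-at-1].
So Y = 1. (Without the fault it would be 0.)

1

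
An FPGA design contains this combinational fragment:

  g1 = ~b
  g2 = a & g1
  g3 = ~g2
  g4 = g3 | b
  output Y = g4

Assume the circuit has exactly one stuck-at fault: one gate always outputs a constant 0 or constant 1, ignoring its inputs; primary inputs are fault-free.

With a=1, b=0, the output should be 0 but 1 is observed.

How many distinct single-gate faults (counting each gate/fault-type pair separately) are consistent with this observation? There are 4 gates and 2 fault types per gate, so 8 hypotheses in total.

Fault-free: g1=1, g2=1, g3=0, g4=0 → 0. Observed 1.
  g1 stuck-at-0: output 1 ✓
  g1 stuck-at-1: output 0 ✗
  g2 stuck-at-0: output 1 ✓
  g2 stuck-at-1: output 0 ✗
  g3 stuck-at-0: output 0 ✗
  g3 stuck-at-1: output 1 ✓
  g4 stuck-at-0: output 0 ✗
  g4 stuck-at-1: output 1 ✓
Consistent faults: {g1 stuck-at-0, g2 stuck-at-0, g3 stuck-at-1, g4 stuck-at-1} — 4 in all.

4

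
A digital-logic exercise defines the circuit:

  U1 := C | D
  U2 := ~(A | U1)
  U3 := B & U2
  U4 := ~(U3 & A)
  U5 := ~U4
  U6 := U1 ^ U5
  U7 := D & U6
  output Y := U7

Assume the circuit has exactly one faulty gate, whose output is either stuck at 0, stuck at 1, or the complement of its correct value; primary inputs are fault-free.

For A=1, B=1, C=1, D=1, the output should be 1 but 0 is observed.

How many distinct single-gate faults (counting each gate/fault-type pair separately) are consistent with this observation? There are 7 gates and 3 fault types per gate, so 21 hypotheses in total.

Fault-free: U1=1, U2=0, U3=0, U4=1, U5=0, U6=1, U7=1 → 1. Observed 0.
  U1: stuck-at-0, inverted output ✓; others ✗
  U2: stuck-at-1, inverted output ✓; others ✗
  U3: stuck-at-1, inverted output ✓; others ✗
  U4: stuck-at-0, inverted output ✓; others ✗
  U5: stuck-at-1, inverted output ✓; others ✗
  U6: stuck-at-0, inverted output ✓; others ✗
  U7: stuck-at-0, inverted output ✓; others ✗
Consistent faults: {U1 stuck-at-0, U1 inverted output, U2 stuck-at-1, U2 inverted output, U3 stuck-at-1, U3 inverted output, U4 stuck-at-0, U4 inverted output, U5 stuck-at-1, U5 inverted output, U6 stuck-at-0, U6 inverted output, U7 stuck-at-0, U7 inverted output} — 14 in all.

14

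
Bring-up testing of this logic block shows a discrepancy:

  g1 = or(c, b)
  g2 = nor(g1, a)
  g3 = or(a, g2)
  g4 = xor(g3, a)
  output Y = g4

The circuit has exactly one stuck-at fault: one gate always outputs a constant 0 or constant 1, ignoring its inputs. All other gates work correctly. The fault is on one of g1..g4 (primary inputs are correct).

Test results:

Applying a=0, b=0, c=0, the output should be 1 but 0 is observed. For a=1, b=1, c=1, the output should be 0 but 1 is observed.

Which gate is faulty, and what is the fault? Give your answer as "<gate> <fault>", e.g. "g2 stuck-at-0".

Fault-free values for test 1 (a=0, b=0, c=0): g1=0, g2=1, g3=1, g4=1, giving Y=1. Observed 0.
Test 1: faults giving observed 0 are {g1 stuck-at-1, g2 stuck-at-0, g3 stuck-at-0, g4 stuck-at-0}.
Test 2 (a=1, b=1, c=1): fault-free g1=1, g2=0, g3=1, g4=0 → 0; observed 1. Eliminates g1 stuck-at-1, g2 stuck-at-0, g4 stuck-at-0.
Only g3 stuck-at-0 is consistent with every test.

g3 stuck-at-0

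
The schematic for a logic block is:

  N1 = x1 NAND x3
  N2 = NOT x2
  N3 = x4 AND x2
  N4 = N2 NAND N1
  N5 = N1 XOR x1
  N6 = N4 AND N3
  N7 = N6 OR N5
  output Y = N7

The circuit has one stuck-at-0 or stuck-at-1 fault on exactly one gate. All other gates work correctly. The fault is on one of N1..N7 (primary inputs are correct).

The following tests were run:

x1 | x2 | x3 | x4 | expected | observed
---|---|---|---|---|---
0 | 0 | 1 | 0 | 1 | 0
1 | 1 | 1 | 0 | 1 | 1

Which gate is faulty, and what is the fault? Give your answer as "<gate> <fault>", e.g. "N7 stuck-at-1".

Fault-free values for test 1 (x1=0, x2=0, x3=1, x4=0): N1=1, N2=1, N3=0, N4=0, N5=1, N6=0, N7=1, giving Y=1. Observed 0.
Test 1: faults giving observed 0 are {N1 stuck-at-0, N5 stuck-at-0, N7 stuck-at-0}.
Test 2 (x1=1, x2=1, x3=1, x4=0): fault-free N1=0, N2=0, N3=0, N4=1, N5=1, N6=0, N7=1 → 1; observed 1. Eliminates N5 stuck-at-0, N7 stuck-at-0.
Only N1 stuck-at-0 is consistent with every test.

N1 stuck-at-0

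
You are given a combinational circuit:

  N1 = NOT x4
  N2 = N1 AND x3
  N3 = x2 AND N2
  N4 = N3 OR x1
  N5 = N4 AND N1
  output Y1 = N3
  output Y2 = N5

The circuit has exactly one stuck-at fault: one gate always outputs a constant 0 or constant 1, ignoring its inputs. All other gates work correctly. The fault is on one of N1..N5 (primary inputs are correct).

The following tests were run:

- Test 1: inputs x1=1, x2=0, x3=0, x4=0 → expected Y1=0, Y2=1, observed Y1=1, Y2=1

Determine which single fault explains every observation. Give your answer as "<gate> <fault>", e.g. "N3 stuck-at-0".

N3 stuck-at-1

Fault-free values for test 1 (x1=1, x2=0, x3=0, x4=0): N1=1, N2=0, N3=0, N4=1, N5=1, giving Y1=0, Y2=1. Observed Y1=1, Y2=1.
Test 1: faults giving observed Y1=1, Y2=1 are {N3 stuck-at-1}.
Only N3 stuck-at-1 is consistent with every test.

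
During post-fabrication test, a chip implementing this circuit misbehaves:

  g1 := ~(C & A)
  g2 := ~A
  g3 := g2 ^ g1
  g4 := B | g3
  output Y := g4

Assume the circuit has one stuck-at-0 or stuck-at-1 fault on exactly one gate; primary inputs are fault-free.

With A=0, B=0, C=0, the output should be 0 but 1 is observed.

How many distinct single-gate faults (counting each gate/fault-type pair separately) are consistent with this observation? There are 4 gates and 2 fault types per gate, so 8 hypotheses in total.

4

Fault-free: g1=1, g2=1, g3=0, g4=0 → 0. Observed 1.
  g1 stuck-at-0: output 1 ✓
  g1 stuck-at-1: output 0 ✗
  g2 stuck-at-0: output 1 ✓
  g2 stuck-at-1: output 0 ✗
  g3 stuck-at-0: output 0 ✗
  g3 stuck-at-1: output 1 ✓
  g4 stuck-at-0: output 0 ✗
  g4 stuck-at-1: output 1 ✓
Consistent faults: {g1 stuck-at-0, g2 stuck-at-0, g3 stuck-at-1, g4 stuck-at-1} — 4 in all.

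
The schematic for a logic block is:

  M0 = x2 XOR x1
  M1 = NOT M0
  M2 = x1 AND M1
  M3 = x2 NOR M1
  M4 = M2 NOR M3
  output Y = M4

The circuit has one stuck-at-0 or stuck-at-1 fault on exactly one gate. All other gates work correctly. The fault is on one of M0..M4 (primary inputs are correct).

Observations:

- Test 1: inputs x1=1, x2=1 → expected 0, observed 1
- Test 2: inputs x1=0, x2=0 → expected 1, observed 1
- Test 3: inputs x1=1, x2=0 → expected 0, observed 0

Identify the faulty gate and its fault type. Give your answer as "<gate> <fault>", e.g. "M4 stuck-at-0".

Fault-free values for test 1 (x1=1, x2=1): M0=0, M1=1, M2=1, M3=0, M4=0, giving Y=0. Observed 1.
Test 1: faults giving observed 1 are {M0 stuck-at-1, M1 stuck-at-0, M2 stuck-at-0, M4 stuck-at-1}.
Test 2 (x1=0, x2=0): fault-free M0=0, M1=1, M2=0, M3=0, M4=1 → 1; observed 1. Eliminates M0 stuck-at-1, M1 stuck-at-0.
Test 3 (x1=1, x2=0): fault-free M0=1, M1=0, M2=0, M3=1, M4=0 → 0; observed 0. Eliminates M4 stuck-at-1.
Only M2 stuck-at-0 is consistent with every test.

M2 stuck-at-0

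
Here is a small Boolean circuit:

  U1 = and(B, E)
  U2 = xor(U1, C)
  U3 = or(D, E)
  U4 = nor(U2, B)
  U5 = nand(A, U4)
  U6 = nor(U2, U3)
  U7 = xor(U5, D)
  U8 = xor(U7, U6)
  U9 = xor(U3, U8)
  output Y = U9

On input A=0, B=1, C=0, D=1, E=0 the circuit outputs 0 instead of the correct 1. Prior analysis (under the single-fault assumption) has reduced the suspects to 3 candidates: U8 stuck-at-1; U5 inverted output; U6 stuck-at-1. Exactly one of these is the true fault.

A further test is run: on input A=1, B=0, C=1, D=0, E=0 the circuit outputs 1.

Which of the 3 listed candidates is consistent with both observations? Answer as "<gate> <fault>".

U8 stuck-at-1

Evaluate each candidate on input A=1, B=0, C=1, D=0, E=0:
  U8 stuck-at-1: U1=0, U2=1, U3=0, U4=0, U5=1, U6=0, U7=1, U8=1 [stuck-at-1], U9=1 → 1 — matches
  U5 inverted output: U1=0, U2=1, U3=0, U4=0, U5=0 [inverted output], U6=0, U7=0, U8=0, U9=0 → 0 — eliminated
  U6 stuck-at-1: U1=0, U2=1, U3=0, U4=0, U5=1, U6=1 [stuck-at-1], U7=1, U8=0, U9=0 → 0 — eliminated
Only U8 stuck-at-1 reproduces the observed 1.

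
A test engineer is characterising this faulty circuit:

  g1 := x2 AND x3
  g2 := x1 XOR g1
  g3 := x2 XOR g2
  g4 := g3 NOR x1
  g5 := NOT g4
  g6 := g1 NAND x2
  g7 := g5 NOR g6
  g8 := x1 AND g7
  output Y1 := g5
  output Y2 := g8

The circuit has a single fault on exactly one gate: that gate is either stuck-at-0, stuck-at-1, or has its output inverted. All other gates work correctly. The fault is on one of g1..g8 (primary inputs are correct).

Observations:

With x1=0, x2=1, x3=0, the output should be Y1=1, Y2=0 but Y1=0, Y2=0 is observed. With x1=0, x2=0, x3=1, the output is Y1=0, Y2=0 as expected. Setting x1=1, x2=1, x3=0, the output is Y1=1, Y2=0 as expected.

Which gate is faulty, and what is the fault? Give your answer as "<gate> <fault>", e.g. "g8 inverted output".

g3 stuck-at-0

Fault-free values for test 1 (x1=0, x2=1, x3=0): g1=0, g2=0, g3=1, g4=0, g5=1, g6=1, g7=0, g8=0, giving Y1=1, Y2=0. Observed Y1=0, Y2=0.
Test 1: faults giving observed Y1=0, Y2=0 are {g1 stuck-at-1, g1 inverted output, g2 stuck-at-1, g2 inverted output, g3 stuck-at-0, g3 inverted output, g4 stuck-at-1, g4 inverted output, g5 stuck-at-0, g5 inverted output}.
Test 2 (x1=0, x2=0, x3=1): fault-free g1=0, g2=0, g3=0, g4=1, g5=0, g6=1, g7=0, g8=0 → Y1=0, Y2=0; observed Y1=0, Y2=0. Eliminates g1 stuck-at-1, g1 inverted output, g2 stuck-at-1, g2 inverted output, g3 inverted output, g4 inverted output, g5 inverted output.
Test 3 (x1=1, x2=1, x3=0): fault-free g1=0, g2=1, g3=0, g4=0, g5=1, g6=1, g7=0, g8=0 → Y1=1, Y2=0; observed Y1=1, Y2=0. Eliminates g4 stuck-at-1, g5 stuck-at-0.
Only g3 stuck-at-0 is consistent with every test.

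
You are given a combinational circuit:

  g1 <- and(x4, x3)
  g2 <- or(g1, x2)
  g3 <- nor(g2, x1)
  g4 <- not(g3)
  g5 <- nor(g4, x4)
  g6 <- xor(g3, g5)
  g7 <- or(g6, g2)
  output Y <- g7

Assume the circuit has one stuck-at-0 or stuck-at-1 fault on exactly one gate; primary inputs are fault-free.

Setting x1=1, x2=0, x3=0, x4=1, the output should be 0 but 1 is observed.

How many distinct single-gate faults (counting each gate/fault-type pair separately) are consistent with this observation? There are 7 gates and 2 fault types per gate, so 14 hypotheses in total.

6

Fault-free: g1=0, g2=0, g3=0, g4=1, g5=0, g6=0, g7=0 → 0. Observed 1.
  g1 stuck-at-0: output 0 ✗
  g1 stuck-at-1: output 1 ✓
  g2 stuck-at-0: output 0 ✗
  g2 stuck-at-1: output 1 ✓
  g3 stuck-at-0: output 0 ✗
  g3 stuck-at-1: output 1 ✓
  g4 stuck-at-0: output 0 ✗
  g4 stuck-at-1: output 0 ✗
  g5 stuck-at-0: output 0 ✗
  g5 stuck-at-1: output 1 ✓
  g6 stuck-at-0: output 0 ✗
  g6 stuck-at-1: output 1 ✓
  g7 stuck-at-0: output 0 ✗
  g7 stuck-at-1: output 1 ✓
Consistent faults: {g1 stuck-at-1, g2 stuck-at-1, g3 stuck-at-1, g5 stuck-at-1, g6 stuck-at-1, g7 stuck-at-1} — 6 in all.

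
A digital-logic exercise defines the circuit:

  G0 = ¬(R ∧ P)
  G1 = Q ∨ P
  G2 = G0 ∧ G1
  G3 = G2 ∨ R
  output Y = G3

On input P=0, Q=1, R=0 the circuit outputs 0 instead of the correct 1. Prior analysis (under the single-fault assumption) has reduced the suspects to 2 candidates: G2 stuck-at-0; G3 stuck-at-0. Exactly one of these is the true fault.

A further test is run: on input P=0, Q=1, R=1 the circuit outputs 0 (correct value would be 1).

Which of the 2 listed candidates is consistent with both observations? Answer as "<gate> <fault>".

G3 stuck-at-0

Evaluate each candidate on input P=0, Q=1, R=1:
  G2 stuck-at-0: G0=1, G1=1, G2=0 [stuck-at-0], G3=1 → 1 — eliminated
  G3 stuck-at-0: G0=1, G1=1, G2=1, G3=0 [stuck-at-0] → 0 — matches
Only G3 stuck-at-0 reproduces the observed 0.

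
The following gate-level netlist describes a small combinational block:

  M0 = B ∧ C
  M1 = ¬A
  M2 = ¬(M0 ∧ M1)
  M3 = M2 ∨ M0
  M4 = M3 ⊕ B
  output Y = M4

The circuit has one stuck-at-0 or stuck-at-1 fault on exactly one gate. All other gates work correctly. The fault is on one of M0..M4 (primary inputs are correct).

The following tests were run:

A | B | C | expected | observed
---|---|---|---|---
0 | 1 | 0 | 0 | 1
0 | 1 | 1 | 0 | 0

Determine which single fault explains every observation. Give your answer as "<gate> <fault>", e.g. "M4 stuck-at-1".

M2 stuck-at-0

Fault-free values for test 1 (A=0, B=1, C=0): M0=0, M1=1, M2=1, M3=1, M4=0, giving Y=0. Observed 1.
Test 1: faults giving observed 1 are {M2 stuck-at-0, M3 stuck-at-0, M4 stuck-at-1}.
Test 2 (A=0, B=1, C=1): fault-free M0=1, M1=1, M2=0, M3=1, M4=0 → 0; observed 0. Eliminates M3 stuck-at-0, M4 stuck-at-1.
Only M2 stuck-at-0 is consistent with every test.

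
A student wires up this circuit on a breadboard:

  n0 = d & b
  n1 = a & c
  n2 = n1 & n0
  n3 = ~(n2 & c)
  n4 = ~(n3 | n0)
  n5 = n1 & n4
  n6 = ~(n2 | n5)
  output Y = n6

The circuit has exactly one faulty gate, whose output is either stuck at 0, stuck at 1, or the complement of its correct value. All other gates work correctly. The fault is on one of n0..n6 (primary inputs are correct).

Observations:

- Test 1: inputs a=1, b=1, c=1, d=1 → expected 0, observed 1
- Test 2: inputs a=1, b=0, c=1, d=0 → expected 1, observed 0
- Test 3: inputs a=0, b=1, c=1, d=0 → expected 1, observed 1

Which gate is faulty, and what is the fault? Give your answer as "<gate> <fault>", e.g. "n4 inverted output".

n0 inverted output

Fault-free values for test 1 (a=1, b=1, c=1, d=1): n0=1, n1=1, n2=1, n3=0, n4=0, n5=0, n6=0, giving Y=0. Observed 1.
Test 1: faults giving observed 1 are {n0 stuck-at-0, n0 inverted output, n1 stuck-at-0, n1 inverted output, n2 stuck-at-0, n2 inverted output, n6 stuck-at-1, n6 inverted output}.
Test 2 (a=1, b=0, c=1, d=0): fault-free n0=0, n1=1, n2=0, n3=1, n4=0, n5=0, n6=1 → 1; observed 0. Eliminates n0 stuck-at-0, n1 stuck-at-0, n1 inverted output, n2 stuck-at-0, n6 stuck-at-1.
Test 3 (a=0, b=1, c=1, d=0): fault-free n0=0, n1=0, n2=0, n3=1, n4=0, n5=0, n6=1 → 1; observed 1. Eliminates n2 inverted output, n6 inverted output.
Only n0 inverted output is consistent with every test.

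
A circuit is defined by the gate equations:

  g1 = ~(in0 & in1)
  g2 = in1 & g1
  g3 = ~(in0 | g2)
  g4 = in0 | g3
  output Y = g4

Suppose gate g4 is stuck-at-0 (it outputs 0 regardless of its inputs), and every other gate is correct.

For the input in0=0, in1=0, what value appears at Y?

0

Propagate with g4 forced: g1=1, g2=0, g3=1, g4=0 [stuck-at-0].
So Y = 0. (Without the fault it would be 1.)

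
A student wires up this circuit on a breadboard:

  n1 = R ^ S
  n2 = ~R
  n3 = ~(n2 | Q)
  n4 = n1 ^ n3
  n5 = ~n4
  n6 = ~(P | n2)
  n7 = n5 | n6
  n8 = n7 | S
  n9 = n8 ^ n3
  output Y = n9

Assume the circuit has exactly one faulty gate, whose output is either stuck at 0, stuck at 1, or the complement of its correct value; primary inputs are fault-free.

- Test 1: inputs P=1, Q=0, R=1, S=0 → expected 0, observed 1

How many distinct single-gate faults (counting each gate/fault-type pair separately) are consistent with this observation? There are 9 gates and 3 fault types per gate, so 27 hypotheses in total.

Fault-free: n1=1, n2=0, n3=1, n4=0, n5=1, n6=0, n7=1, n8=1, n9=0 → 0. Observed 1.
  n1: stuck-at-0, inverted output ✓; others ✗
  n2: none of the 3 fault types match ✗
  n3: none of the 3 fault types match ✗
  n4: stuck-at-1, inverted output ✓; others ✗
  n5: stuck-at-0, inverted output ✓; others ✗
  n6: none of the 3 fault types match ✗
  n7: stuck-at-0, inverted output ✓; others ✗
  n8: stuck-at-0, inverted output ✓; others ✗
  n9: stuck-at-1, inverted output ✓; others ✗
Consistent faults: {n1 stuck-at-0, n1 inverted output, n4 stuck-at-1, n4 inverted output, n5 stuck-at-0, n5 inverted output, n7 stuck-at-0, n7 inverted output, n8 stuck-at-0, n8 inverted output, n9 stuck-at-1, n9 inverted output} — 12 in all.

12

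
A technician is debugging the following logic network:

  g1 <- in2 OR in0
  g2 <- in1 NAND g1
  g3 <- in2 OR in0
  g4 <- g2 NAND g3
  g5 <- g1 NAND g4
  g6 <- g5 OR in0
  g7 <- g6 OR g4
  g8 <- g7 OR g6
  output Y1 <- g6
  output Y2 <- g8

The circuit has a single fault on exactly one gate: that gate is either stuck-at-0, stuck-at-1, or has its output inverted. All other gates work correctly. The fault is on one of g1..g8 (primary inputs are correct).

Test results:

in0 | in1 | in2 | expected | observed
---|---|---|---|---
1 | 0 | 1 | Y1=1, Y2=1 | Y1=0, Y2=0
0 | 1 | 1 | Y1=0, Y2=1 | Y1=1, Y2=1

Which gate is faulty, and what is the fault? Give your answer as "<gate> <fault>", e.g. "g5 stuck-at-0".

Fault-free values for test 1 (in0=1, in1=0, in2=1): g1=1, g2=1, g3=1, g4=0, g5=1, g6=1, g7=1, g8=1, giving Y1=1, Y2=1. Observed Y1=0, Y2=0.
Test 1: faults giving observed Y1=0, Y2=0 are {g6 stuck-at-0, g6 inverted output}.
Test 2 (in0=0, in1=1, in2=1): fault-free g1=1, g2=0, g3=1, g4=1, g5=0, g6=0, g7=1, g8=1 → Y1=0, Y2=1; observed Y1=1, Y2=1. Eliminates g6 stuck-at-0.
Only g6 inverted output is consistent with every test.

g6 inverted output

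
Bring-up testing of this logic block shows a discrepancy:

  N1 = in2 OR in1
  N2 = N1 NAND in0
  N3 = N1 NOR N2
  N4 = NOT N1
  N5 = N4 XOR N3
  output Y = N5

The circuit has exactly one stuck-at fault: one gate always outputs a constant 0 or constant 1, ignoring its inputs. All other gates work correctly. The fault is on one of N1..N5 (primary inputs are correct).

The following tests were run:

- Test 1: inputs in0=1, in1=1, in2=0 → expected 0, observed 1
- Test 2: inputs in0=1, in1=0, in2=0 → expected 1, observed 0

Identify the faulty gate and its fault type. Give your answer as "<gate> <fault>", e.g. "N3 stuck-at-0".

Fault-free values for test 1 (in0=1, in1=1, in2=0): N1=1, N2=0, N3=0, N4=0, N5=0, giving Y=0. Observed 1.
Test 1: faults giving observed 1 are {N1 stuck-at-0, N3 stuck-at-1, N4 stuck-at-1, N5 stuck-at-1}.
Test 2 (in0=1, in1=0, in2=0): fault-free N1=0, N2=1, N3=0, N4=1, N5=1 → 1; observed 0. Eliminates N1 stuck-at-0, N4 stuck-at-1, N5 stuck-at-1.
Only N3 stuck-at-1 is consistent with every test.

N3 stuck-at-1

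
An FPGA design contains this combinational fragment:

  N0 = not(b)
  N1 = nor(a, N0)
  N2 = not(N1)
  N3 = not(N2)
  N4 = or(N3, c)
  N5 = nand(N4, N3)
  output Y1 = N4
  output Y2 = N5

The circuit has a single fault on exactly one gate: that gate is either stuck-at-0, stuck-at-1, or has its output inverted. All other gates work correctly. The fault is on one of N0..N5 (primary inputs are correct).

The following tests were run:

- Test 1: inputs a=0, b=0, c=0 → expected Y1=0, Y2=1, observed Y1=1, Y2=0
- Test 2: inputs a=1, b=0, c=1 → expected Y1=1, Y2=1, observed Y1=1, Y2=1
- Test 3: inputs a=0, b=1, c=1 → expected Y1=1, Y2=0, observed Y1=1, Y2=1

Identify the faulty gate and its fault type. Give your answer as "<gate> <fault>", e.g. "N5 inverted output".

Fault-free values for test 1 (a=0, b=0, c=0): N0=1, N1=0, N2=1, N3=0, N4=0, N5=1, giving Y1=0, Y2=1. Observed Y1=1, Y2=0.
Test 1: faults giving observed Y1=1, Y2=0 are {N0 stuck-at-0, N0 inverted output, N1 stuck-at-1, N1 inverted output, N2 stuck-at-0, N2 inverted output, N3 stuck-at-1, N3 inverted output}.
Test 2 (a=1, b=0, c=1): fault-free N0=1, N1=0, N2=1, N3=0, N4=1, N5=1 → Y1=1, Y2=1; observed Y1=1, Y2=1. Eliminates N1 stuck-at-1, N1 inverted output, N2 stuck-at-0, N2 inverted output, N3 stuck-at-1, N3 inverted output.
Test 3 (a=0, b=1, c=1): fault-free N0=0, N1=1, N2=0, N3=1, N4=1, N5=0 → Y1=1, Y2=0; observed Y1=1, Y2=1. Eliminates N0 stuck-at-0.
Only N0 inverted output is consistent with every test.

N0 inverted output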